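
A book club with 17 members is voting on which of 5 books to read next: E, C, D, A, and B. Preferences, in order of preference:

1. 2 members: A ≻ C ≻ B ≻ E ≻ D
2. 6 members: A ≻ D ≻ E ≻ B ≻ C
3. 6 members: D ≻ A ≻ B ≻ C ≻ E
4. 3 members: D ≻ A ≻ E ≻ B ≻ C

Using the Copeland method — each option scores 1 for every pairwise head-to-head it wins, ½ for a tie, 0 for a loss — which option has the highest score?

E: beats C and B; loses to D and A → score 2.
C: loses to E, D, A, and B → score 0.
D: beats E, C, A, and B → score 4.
A: beats E, C, and B; loses to D → score 3.
B: beats C; loses to E, D, and A → score 1.
D has the best pairwise record.

D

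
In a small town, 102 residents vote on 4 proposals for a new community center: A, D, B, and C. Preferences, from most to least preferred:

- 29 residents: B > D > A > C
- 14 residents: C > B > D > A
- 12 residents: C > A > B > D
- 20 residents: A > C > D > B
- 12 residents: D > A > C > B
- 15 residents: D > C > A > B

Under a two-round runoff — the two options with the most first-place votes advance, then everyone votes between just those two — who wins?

B

Round 1 first-place votes: A 20, D 27, B 29, C 26.
B and D advance.
Runoff: B is preferred to D by 55 voters; D by 47.
B wins the runoff.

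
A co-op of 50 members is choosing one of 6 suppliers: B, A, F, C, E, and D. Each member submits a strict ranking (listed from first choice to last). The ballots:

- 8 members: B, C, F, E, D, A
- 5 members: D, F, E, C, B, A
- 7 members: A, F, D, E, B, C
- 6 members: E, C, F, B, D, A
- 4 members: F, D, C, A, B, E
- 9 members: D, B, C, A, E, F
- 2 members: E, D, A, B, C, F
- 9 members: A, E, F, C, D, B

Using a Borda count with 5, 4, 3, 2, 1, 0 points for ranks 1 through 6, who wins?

D

B: 8·5 + 5·1 + 7·1 + 6·2 + 4·1 + 9·4 + 2·2 + 9·0 = 108
A: 8·0 + 5·0 + 7·5 + 6·0 + 4·2 + 9·2 + 2·3 + 9·5 = 112
F: 8·3 + 5·4 + 7·4 + 6·3 + 4·5 + 9·0 + 2·0 + 9·3 = 137
C: 8·4 + 5·2 + 7·0 + 6·4 + 4·3 + 9·3 + 2·1 + 9·2 = 125
E: 8·2 + 5·3 + 7·2 + 6·5 + 4·0 + 9·1 + 2·5 + 9·4 = 130
D: 8·1 + 5·5 + 7·3 + 6·1 + 4·4 + 9·5 + 2·4 + 9·1 = 138
D has the highest Borda score (138).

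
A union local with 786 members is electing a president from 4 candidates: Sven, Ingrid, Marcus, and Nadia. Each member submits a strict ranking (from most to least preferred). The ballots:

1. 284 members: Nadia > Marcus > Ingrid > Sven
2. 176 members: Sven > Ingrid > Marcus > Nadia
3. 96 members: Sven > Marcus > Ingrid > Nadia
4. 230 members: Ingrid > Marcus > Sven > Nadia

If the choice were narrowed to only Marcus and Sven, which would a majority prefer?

Marcus

Voters preferring Marcus to Sven: 514; preferring Sven to Marcus: 272.
Marcus wins the head-to-head.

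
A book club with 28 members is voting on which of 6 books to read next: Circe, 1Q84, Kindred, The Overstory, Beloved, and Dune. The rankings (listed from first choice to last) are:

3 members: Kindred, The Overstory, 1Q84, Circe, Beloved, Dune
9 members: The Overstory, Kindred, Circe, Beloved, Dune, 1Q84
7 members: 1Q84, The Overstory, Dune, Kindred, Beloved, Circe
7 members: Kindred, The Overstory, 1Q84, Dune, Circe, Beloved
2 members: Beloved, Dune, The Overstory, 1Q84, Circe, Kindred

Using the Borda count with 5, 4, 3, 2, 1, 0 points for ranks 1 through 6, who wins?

The Overstory

Circe: 3·2 + 9·3 + 7·0 + 7·1 + 2·1 = 42
1Q84: 3·3 + 9·0 + 7·5 + 7·3 + 2·2 = 69
Kindred: 3·5 + 9·4 + 7·2 + 7·5 + 2·0 = 100
The Overstory: 3·4 + 9·5 + 7·4 + 7·4 + 2·3 = 119
Beloved: 3·1 + 9·2 + 7·1 + 7·0 + 2·5 = 38
Dune: 3·0 + 9·1 + 7·3 + 7·2 + 2·4 = 52
The Overstory has the highest Borda score (119).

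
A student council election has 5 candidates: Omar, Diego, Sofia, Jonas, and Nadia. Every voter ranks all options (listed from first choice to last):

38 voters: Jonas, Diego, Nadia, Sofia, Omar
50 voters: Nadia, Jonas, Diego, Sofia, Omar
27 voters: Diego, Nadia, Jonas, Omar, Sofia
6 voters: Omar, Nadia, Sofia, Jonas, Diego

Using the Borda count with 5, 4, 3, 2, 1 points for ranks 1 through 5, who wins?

Nadia

Omar: 38·1 + 50·1 + 27·2 + 6·5 = 172
Diego: 38·4 + 50·3 + 27·5 + 6·1 = 443
Sofia: 38·2 + 50·2 + 27·1 + 6·3 = 221
Jonas: 38·5 + 50·4 + 27·3 + 6·2 = 483
Nadia: 38·3 + 50·5 + 27·4 + 6·4 = 496
Nadia has the highest Borda score (496).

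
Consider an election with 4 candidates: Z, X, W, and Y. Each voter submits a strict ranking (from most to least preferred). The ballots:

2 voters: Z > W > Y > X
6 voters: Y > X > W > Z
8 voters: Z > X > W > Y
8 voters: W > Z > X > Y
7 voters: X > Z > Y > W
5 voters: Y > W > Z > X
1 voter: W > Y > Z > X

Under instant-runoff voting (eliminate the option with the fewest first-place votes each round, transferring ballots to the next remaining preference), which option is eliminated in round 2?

W

Round 1: Z 10, X 7, W 9, Y 11. Eliminate X.
Round 2: Z 17, W 9, Y 11. Eliminate W.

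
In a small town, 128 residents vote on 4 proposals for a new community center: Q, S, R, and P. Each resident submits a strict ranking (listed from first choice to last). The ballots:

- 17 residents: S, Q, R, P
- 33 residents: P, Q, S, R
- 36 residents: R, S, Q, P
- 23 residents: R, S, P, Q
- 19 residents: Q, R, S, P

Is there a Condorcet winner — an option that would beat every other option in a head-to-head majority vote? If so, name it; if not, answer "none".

none

Checking pairwise contests:
S beats Q 76–52.
R beats S 78–50.
Q beats R 69–59.
Q beats P 72–56.
Every option loses at least one head-to-head, so there is no Condorcet winner.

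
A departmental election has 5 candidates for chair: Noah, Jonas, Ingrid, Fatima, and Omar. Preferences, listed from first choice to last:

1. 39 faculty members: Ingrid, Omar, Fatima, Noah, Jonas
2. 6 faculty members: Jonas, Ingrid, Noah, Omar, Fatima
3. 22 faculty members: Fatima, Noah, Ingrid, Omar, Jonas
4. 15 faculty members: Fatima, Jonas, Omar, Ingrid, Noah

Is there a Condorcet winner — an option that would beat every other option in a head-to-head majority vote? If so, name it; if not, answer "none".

Ingrid vs Noah: 60–22 for Ingrid.
Ingrid vs Jonas: 61–21 for Ingrid.
Ingrid vs Fatima: 45–37 for Ingrid.
Ingrid vs Omar: 67–15 for Ingrid.
Ingrid beats every other option head-to-head.

Ingrid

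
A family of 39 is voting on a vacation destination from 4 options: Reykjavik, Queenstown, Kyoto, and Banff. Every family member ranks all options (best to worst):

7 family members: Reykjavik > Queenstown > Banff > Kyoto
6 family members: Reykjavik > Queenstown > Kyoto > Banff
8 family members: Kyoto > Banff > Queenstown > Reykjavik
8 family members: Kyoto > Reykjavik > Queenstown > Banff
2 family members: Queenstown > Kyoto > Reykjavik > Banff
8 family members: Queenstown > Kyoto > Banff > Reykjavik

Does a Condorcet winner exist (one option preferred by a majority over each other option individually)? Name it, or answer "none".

none

Checking pairwise contests:
Kyoto beats Reykjavik 26–13.
Reykjavik beats Queenstown 21–18.
Queenstown beats Kyoto 23–16.
Reykjavik beats Banff 23–16.
Every option loses at least one head-to-head, so there is no Condorcet winner.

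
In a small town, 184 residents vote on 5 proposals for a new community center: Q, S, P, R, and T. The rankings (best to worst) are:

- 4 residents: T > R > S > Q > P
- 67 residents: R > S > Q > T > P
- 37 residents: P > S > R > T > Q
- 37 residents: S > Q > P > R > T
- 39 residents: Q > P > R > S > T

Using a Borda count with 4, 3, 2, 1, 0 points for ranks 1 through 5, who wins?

Q: 4·1 + 67·2 + 37·0 + 37·3 + 39·4 = 405
S: 4·2 + 67·3 + 37·3 + 37·4 + 39·1 = 507
P: 4·0 + 67·0 + 37·4 + 37·2 + 39·3 = 339
R: 4·3 + 67·4 + 37·2 + 37·1 + 39·2 = 469
T: 4·4 + 67·1 + 37·1 + 37·0 + 39·0 = 120
S has the highest Borda score (507).

S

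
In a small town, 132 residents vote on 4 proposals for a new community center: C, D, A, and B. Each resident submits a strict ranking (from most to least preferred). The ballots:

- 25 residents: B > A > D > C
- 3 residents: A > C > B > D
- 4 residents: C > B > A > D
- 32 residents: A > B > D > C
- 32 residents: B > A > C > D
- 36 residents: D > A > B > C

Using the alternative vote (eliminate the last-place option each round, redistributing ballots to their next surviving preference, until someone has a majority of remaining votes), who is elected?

B

Round 1: C 4, D 36, A 35, B 57. Eliminate C.
Round 2: D 36, A 35, B 61. Eliminate A.
Round 3: D 36, B 96. B has a majority.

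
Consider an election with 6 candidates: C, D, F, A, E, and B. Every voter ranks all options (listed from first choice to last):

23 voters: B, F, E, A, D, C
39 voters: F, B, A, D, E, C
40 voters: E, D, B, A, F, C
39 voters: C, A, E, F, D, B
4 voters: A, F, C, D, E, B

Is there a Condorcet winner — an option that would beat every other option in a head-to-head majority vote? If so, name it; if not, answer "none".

Checking pairwise contests:
D beats C 102–43.
F beats D 105–40.
A beats F 83–62.
B beats A 102–43.
A beats E 82–63.
D beats B 83–62.
Every option loses at least one head-to-head, so there is no Condorcet winner.

none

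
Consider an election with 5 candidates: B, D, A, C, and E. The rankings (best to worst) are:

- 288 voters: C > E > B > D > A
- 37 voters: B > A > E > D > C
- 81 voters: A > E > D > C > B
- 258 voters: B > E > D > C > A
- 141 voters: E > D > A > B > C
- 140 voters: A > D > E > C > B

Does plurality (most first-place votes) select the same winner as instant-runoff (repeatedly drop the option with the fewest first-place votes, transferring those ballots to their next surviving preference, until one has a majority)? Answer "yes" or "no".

yes

Plurality — first-place votes: B 295, D 0, A 221, C 288, E 141. Winner: B.
Instant-runoff — R1 B 295, D 0, A 221, C 288, E 141 (D out); R2 B 295, A 221, C 288, E 141 (E out); R3 B 295, A 362, C 288 (C out); R4 B 583, A 362 (B winner). Winner: B.
The two methods agree.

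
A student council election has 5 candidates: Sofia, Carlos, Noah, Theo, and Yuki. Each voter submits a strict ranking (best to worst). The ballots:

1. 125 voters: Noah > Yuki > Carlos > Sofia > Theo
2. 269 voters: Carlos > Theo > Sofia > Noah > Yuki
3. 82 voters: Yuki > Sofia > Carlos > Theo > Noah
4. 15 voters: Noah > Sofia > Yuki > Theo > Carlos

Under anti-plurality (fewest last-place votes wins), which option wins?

Sofia

Last-place votes: Sofia 0, Carlos 15, Noah 82, Theo 125, Yuki 269.
Sofia is ranked last by the fewest voters, so Sofia wins.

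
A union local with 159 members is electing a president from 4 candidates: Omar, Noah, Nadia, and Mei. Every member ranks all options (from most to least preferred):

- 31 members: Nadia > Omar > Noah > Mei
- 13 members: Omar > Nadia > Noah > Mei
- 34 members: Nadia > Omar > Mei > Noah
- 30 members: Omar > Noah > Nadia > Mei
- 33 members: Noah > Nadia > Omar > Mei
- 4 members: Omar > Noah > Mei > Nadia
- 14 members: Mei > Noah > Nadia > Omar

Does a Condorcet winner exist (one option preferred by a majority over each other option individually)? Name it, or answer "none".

none

Checking pairwise contests:
Nadia beats Omar 112–47.
Omar beats Noah 112–47.
Noah beats Nadia 81–78.
Omar beats Mei 145–14.
Every option loses at least one head-to-head, so there is no Condorcet winner.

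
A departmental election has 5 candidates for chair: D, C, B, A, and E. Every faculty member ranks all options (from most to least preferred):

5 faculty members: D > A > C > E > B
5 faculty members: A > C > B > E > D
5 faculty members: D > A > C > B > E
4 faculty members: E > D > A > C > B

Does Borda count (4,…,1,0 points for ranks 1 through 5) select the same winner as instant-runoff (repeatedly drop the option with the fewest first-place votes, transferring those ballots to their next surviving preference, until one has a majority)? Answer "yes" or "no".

no

Borda — scores: D 52, C 39, B 15, A 58, E 26. Winner: A.
Instant-runoff — R1 D 10, C 0, B 0, A 5, E 4 (D winner). Winner: D.
The two methods disagree.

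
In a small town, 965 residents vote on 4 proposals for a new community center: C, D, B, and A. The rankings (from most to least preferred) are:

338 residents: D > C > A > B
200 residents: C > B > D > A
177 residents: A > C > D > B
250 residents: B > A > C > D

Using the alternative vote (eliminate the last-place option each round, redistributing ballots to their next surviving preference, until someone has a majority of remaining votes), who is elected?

Round 1: C 200, D 338, B 250, A 177. Eliminate A.
Round 2: C 377, D 338, B 250. Eliminate B.
Round 3: C 627, D 338. C has a majority.

C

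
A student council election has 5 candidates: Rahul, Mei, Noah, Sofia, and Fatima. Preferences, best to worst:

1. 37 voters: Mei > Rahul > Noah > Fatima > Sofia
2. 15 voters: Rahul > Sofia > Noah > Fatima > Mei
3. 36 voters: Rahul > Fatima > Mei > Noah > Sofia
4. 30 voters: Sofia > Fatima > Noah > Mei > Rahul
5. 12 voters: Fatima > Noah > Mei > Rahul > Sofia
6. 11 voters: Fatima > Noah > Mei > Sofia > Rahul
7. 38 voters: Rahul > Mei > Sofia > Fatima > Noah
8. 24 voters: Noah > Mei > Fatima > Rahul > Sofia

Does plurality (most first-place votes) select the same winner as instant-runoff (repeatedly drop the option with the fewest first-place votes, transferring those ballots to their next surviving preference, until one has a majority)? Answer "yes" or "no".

yes

Plurality — first-place votes: Rahul 89, Mei 37, Noah 24, Sofia 30, Fatima 23. Winner: Rahul.
Instant-runoff — R1 Rahul 89, Mei 37, Noah 24, Sofia 30, Fatima 23 (Fatima out); R2 Rahul 89, Mei 37, Noah 47, Sofia 30 (Sofia out); R3 Rahul 89, Mei 37, Noah 77 (Mei out); R4 Rahul 126, Noah 77 (Rahul winner). Winner: Rahul.
The two methods agree.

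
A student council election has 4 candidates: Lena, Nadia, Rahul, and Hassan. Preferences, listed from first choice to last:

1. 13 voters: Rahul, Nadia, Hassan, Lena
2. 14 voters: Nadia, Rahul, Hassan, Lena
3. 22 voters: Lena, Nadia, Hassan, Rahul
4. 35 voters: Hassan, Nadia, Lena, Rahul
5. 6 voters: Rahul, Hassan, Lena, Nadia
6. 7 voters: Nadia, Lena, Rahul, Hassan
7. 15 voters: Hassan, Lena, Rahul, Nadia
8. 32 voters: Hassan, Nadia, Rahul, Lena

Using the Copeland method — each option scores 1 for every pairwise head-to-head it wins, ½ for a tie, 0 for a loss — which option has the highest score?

Hassan

Lena: beats Rahul; loses to Nadia and Hassan → score 1.
Nadia: beats Lena and Rahul; loses to Hassan → score 2.
Rahul: loses to Lena, Nadia, and Hassan → score 0.
Hassan: beats Lena, Nadia, and Rahul → score 3.
Hassan has the best pairwise record.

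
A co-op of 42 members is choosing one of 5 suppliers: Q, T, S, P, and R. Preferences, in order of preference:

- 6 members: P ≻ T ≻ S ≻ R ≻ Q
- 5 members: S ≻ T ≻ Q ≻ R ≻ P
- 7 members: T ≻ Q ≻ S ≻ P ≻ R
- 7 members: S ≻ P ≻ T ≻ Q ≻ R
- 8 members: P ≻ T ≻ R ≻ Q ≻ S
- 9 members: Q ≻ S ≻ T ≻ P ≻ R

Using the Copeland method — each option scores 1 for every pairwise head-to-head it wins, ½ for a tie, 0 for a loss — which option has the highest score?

Q: beats S and R; ties P; loses to T → score 2.5.
T: beats Q and R; ties S and P → score 3.
S: beats P and R; ties T; loses to Q → score 2.5.
P: beats R; ties Q and T; loses to S → score 2.
R: loses to Q, T, S, and P → score 0.
T has the best pairwise record.

T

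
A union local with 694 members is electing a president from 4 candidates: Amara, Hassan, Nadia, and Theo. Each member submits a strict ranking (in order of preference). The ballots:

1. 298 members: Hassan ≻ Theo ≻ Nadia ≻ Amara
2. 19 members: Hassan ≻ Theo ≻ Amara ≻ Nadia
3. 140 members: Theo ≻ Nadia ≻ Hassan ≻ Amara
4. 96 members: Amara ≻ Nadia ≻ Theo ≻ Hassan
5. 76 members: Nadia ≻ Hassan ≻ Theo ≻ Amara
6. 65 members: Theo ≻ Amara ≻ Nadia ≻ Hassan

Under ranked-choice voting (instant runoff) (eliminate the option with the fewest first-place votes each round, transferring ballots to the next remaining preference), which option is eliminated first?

Round 1: Amara 96, Hassan 317, Nadia 76, Theo 205. Eliminate Nadia.

Nadia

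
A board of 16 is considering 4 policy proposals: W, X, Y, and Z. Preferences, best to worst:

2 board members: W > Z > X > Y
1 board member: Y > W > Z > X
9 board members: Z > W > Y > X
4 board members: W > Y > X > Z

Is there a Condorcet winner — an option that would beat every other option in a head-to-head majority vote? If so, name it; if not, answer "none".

Z

Z vs W: 9–7 for Z.
Z vs X: 12–4 for Z.
Z vs Y: 11–5 for Z.
Z beats every other option head-to-head.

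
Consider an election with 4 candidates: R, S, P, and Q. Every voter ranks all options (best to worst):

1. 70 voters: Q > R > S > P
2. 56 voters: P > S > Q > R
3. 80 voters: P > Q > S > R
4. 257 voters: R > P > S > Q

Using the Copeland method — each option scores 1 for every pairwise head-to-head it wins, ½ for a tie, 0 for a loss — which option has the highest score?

R

R: beats S, P, and Q → score 3.
S: beats Q; loses to R and P → score 1.
P: beats S and Q; loses to R → score 2.
Q: loses to R, S, and P → score 0.
R has the best pairwise record.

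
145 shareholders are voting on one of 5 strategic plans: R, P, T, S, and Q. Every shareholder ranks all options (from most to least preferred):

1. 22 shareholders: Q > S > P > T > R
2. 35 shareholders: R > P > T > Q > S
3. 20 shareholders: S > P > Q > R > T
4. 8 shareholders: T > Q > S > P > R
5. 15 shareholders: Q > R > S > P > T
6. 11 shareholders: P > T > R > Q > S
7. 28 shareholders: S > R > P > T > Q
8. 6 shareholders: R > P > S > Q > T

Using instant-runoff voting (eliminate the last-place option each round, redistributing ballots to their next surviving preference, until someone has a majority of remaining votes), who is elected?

Round 1: R 41, P 11, T 8, S 48, Q 37. Eliminate T.
Round 2: R 41, P 11, S 48, Q 45. Eliminate P.
Round 3: R 52, S 48, Q 45. Eliminate Q.
Round 4: R 67, S 78. S has a majority.

S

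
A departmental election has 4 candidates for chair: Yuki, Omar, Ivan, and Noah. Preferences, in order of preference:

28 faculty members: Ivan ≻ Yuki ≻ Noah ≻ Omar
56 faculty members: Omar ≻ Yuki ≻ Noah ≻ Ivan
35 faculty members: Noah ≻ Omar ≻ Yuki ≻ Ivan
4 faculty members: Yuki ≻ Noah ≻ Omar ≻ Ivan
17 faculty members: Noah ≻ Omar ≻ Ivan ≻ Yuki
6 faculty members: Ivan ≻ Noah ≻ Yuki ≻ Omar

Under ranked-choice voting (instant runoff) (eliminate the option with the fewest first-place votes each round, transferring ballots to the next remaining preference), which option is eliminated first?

Yuki

Round 1: Yuki 4, Omar 56, Ivan 34, Noah 52. Eliminate Yuki.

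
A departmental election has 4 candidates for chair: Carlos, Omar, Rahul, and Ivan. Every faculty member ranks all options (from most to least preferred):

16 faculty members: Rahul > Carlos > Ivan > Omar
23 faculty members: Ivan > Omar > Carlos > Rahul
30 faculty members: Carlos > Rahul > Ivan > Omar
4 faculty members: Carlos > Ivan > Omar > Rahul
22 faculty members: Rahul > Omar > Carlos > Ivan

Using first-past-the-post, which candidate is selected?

Rahul

First-place votes: Carlos 34, Omar 0, Rahul 38, Ivan 23.
Rahul has the most first-place votes.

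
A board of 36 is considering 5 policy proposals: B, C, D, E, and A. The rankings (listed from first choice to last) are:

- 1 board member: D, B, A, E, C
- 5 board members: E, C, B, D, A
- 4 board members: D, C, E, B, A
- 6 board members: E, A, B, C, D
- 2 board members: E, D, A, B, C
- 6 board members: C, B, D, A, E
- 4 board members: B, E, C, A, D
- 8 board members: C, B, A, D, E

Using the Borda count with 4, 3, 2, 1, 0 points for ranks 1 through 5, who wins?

B: 1·3 + 5·2 + 4·1 + 6·2 + 2·1 + 6·3 + 4·4 + 8·3 = 89
C: 1·0 + 5·3 + 4·3 + 6·1 + 2·0 + 6·4 + 4·2 + 8·4 = 97
D: 1·4 + 5·1 + 4·4 + 6·0 + 2·3 + 6·2 + 4·0 + 8·1 = 51
E: 1·1 + 5·4 + 4·2 + 6·4 + 2·4 + 6·0 + 4·3 + 8·0 = 73
A: 1·2 + 5·0 + 4·0 + 6·3 + 2·2 + 6·1 + 4·1 + 8·2 = 50
C has the highest Borda score (97).

C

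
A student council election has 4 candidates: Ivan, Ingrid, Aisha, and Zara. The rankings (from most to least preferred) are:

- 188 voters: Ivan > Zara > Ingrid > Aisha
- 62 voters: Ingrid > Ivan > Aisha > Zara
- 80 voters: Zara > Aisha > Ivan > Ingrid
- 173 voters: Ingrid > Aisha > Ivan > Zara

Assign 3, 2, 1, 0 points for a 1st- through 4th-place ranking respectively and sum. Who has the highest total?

Ivan

Ivan: 188·3 + 62·2 + 80·1 + 173·1 = 941
Ingrid: 188·1 + 62·3 + 80·0 + 173·3 = 893
Aisha: 188·0 + 62·1 + 80·2 + 173·2 = 568
Zara: 188·2 + 62·0 + 80·3 + 173·0 = 616
Ivan has the highest Borda score (941).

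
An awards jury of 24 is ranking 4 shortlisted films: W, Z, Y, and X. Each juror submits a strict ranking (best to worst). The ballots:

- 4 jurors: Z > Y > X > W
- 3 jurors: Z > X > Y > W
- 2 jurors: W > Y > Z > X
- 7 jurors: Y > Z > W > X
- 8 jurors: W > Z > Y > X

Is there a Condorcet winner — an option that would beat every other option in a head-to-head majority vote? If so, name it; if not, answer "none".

Z vs W: 14–10 for Z.
Z vs Y: 15–9 for Z.
Z vs X: 24–0 for Z.
Z beats every other option head-to-head.

Z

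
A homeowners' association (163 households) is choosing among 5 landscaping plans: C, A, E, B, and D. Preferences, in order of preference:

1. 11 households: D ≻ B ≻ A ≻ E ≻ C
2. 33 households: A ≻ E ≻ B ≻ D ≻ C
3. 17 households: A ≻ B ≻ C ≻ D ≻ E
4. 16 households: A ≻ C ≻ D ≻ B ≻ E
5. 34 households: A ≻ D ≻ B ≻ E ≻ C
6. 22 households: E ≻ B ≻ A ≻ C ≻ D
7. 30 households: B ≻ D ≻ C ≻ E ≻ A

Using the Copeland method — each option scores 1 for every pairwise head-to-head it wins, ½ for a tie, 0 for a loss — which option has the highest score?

C: loses to A, E, B, and D → score 0.
A: beats C, E, B, and D → score 4.
E: beats C; loses to A, B, and D → score 1.
B: beats C, E, and D; loses to A → score 3.
D: beats C and E; loses to A and B → score 2.
A has the best pairwise record.

A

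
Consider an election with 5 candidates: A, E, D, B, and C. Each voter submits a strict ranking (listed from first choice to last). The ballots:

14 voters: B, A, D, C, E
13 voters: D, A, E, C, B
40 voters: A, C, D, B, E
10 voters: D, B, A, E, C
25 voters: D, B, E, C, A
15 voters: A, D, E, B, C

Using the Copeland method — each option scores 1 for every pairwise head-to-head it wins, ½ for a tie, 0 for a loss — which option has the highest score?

A

A: beats E, D, B, and C → score 4.
E: beats C; loses to A, D, and B → score 1.
D: beats E, B, and C; loses to A → score 3.
B: beats E and C; loses to A and D → score 2.
C: loses to A, E, D, and B → score 0.
A has the best pairwise record.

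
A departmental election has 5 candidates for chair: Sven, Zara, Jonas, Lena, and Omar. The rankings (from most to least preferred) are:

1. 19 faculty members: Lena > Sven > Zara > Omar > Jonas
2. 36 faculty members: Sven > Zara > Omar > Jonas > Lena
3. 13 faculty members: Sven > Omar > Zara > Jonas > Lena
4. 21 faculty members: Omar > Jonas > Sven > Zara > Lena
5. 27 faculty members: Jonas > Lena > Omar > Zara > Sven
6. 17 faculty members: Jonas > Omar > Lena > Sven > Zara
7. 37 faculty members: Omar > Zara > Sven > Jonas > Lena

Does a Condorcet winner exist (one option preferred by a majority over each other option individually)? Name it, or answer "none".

Omar vs Sven: 102–68 for Omar.
Omar vs Zara: 115–55 for Omar.
Omar vs Jonas: 126–44 for Omar.
Omar vs Lena: 124–46 for Omar.
Omar beats every other option head-to-head.

Omar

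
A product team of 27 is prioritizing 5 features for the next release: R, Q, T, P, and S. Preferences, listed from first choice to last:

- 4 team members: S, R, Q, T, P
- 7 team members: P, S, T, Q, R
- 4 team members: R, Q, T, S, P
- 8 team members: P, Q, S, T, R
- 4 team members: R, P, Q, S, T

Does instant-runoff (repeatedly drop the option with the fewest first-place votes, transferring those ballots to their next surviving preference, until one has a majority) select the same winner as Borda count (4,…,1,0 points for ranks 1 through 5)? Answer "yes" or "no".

Instant-runoff — R1 R 8, Q 0, T 0, P 15, S 4 (P winner). Winner: P.
Borda — scores: R 44, Q 59, T 34, P 72, S 61. Winner: P.
The two methods agree.

yes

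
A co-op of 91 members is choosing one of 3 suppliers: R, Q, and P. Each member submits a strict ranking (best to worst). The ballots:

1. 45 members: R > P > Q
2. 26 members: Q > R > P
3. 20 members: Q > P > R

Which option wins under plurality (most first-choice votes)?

Q

First-place votes: R 45, Q 46, P 0.
Q has the most first-place votes.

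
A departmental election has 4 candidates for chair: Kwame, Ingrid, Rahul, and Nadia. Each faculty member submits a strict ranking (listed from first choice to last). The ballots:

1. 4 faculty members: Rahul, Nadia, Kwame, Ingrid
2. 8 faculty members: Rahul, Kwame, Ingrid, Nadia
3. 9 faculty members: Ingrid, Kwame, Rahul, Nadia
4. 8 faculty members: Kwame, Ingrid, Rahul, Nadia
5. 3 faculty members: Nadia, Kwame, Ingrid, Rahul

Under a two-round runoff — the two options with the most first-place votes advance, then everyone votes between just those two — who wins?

Round 1 first-place votes: Kwame 8, Ingrid 9, Rahul 12, Nadia 3.
Rahul and Ingrid advance.
Runoff: Rahul is preferred to Ingrid by 12 voters; Ingrid by 20.
Ingrid wins the runoff.

Ingrid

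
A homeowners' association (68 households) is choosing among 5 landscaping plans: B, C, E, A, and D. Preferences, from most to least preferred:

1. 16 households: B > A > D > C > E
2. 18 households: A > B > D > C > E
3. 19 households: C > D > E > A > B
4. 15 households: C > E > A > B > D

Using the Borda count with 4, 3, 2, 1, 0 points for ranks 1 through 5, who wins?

B: 16·4 + 18·3 + 19·0 + 15·1 = 133
C: 16·1 + 18·1 + 19·4 + 15·4 = 170
E: 16·0 + 18·0 + 19·2 + 15·3 = 83
A: 16·3 + 18·4 + 19·1 + 15·2 = 169
D: 16·2 + 18·2 + 19·3 + 15·0 = 125
C has the highest Borda score (170).

C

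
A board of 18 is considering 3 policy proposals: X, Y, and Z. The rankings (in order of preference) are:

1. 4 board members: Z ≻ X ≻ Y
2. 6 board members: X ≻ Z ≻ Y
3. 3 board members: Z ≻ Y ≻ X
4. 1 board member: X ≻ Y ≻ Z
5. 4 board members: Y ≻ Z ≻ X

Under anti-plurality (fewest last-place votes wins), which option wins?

Z

Last-place votes: X 7, Y 10, Z 1.
Z is ranked last by the fewest voters, so Z wins.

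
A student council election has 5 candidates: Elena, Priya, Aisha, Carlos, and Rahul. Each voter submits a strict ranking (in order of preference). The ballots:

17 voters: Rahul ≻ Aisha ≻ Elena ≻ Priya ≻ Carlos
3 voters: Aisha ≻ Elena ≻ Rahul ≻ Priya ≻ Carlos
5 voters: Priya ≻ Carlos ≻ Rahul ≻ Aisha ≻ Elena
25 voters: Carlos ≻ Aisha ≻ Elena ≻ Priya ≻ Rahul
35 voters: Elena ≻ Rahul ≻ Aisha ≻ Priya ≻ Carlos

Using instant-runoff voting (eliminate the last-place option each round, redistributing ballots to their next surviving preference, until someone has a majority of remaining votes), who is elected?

Round 1: Elena 35, Priya 5, Aisha 3, Carlos 25, Rahul 17. Eliminate Aisha.
Round 2: Elena 38, Priya 5, Carlos 25, Rahul 17. Eliminate Priya.
Round 3: Elena 38, Carlos 30, Rahul 17. Eliminate Rahul.
Round 4: Elena 55, Carlos 30. Elena has a majority.

Elena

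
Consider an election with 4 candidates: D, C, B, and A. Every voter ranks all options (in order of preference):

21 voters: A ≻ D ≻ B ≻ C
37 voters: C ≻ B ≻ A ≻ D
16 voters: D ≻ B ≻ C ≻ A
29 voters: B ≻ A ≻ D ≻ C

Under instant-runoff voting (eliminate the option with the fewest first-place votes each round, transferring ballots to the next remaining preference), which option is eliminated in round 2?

A

Round 1: D 16, C 37, B 29, A 21. Eliminate D.
Round 2: C 37, B 45, A 21. Eliminate A.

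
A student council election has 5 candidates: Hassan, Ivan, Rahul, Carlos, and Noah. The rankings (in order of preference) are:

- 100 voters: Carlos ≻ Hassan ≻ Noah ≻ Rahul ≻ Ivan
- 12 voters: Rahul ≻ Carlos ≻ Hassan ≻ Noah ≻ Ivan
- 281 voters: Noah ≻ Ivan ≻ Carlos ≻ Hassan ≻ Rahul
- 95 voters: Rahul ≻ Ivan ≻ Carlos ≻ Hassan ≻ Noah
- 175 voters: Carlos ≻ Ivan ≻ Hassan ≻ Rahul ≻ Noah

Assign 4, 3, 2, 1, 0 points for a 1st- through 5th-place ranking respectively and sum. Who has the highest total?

Hassan: 100·3 + 12·2 + 281·1 + 95·1 + 175·2 = 1050
Ivan: 100·0 + 12·0 + 281·3 + 95·3 + 175·3 = 1653
Rahul: 100·1 + 12·4 + 281·0 + 95·4 + 175·1 = 703
Carlos: 100·4 + 12·3 + 281·2 + 95·2 + 175·4 = 1888
Noah: 100·2 + 12·1 + 281·4 + 95·0 + 175·0 = 1336
Carlos has the highest Borda score (1888).

Carlos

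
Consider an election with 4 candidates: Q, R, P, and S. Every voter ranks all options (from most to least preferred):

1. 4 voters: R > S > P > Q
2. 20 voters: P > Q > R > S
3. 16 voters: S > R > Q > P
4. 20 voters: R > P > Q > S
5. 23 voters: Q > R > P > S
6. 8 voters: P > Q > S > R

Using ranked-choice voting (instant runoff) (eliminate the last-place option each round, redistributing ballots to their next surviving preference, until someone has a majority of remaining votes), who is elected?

R

Round 1: Q 23, R 24, P 28, S 16. Eliminate S.
Round 2: Q 23, R 40, P 28. Eliminate Q.
Round 3: R 63, P 28. R has a majority.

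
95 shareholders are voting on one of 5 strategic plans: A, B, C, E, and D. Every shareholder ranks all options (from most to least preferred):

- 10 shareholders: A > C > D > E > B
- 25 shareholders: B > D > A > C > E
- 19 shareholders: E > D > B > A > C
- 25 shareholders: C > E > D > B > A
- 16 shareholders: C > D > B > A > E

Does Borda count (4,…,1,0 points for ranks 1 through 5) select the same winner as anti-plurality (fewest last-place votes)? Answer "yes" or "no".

yes

Borda — scores: A 125, B 195, C 219, E 161, D 250. Winner: D.
Anti-plurality — last-place votes: A 25, B 10, C 19, E 41, D 0. Winner: D.
The two methods agree.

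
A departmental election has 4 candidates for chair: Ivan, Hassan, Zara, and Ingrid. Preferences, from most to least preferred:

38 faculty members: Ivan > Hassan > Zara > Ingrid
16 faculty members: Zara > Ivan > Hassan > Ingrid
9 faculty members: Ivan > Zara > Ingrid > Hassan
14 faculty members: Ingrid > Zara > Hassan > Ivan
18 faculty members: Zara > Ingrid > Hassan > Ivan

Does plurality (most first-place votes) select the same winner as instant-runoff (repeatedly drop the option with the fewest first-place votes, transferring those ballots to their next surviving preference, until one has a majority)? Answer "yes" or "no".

no

Plurality — first-place votes: Ivan 47, Hassan 0, Zara 34, Ingrid 14. Winner: Ivan.
Instant-runoff — R1 Ivan 47, Hassan 0, Zara 34, Ingrid 14 (Hassan out); R2 Ivan 47, Zara 34, Ingrid 14 (Ingrid out); R3 Ivan 47, Zara 48 (Zara winner). Winner: Zara.
The two methods disagree.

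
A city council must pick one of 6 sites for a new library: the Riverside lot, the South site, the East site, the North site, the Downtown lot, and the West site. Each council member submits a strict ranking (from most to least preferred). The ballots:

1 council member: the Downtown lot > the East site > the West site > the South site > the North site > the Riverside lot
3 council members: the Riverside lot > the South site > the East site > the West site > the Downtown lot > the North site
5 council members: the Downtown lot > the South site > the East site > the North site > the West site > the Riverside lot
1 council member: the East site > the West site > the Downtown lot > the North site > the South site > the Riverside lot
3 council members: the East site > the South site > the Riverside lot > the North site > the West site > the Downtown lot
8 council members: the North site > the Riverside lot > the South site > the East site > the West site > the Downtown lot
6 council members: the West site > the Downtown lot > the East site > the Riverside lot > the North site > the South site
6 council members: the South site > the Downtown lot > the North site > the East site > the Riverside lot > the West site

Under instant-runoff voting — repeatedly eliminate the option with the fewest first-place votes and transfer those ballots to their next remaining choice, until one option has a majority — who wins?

the South site

Round 1: the Riverside lot 3, the South site 6, the East site 4, the North site 8, the Downtown lot 6, the West site 6. Eliminate the Riverside lot.
Round 2: the South site 9, the East site 4, the North site 8, the Downtown lot 6, the West site 6. Eliminate the East site.
Round 3: the South site 12, the North site 8, the Downtown lot 6, the West site 7. Eliminate the Downtown lot.
Round 4: the South site 17, the North site 8, the West site 8. The South site has a majority.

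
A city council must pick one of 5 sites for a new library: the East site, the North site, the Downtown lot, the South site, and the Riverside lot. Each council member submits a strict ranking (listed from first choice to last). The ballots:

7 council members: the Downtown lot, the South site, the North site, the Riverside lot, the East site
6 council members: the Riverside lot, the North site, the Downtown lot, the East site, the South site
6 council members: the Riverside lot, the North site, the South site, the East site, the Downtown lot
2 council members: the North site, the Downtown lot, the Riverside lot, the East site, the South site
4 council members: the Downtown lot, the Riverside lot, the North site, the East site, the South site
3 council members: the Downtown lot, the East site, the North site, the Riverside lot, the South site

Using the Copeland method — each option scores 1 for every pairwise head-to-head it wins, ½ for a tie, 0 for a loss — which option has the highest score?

the Downtown lot

the East site: beats the South site; loses to the North site, the Downtown lot, and the Riverside lot → score 1.
the North site: beats the East site and the South site; ties the Downtown lot; loses to the Riverside lot → score 2.5.
the Downtown lot: beats the East site, the South site, and the Riverside lot; ties the North site → score 3.5.
the South site: loses to the East site, the North site, the Downtown lot, and the Riverside lot → score 0.
the Riverside lot: beats the East site, the North site, and the South site; loses to the Downtown lot → score 3.
the Downtown lot has the best pairwise record.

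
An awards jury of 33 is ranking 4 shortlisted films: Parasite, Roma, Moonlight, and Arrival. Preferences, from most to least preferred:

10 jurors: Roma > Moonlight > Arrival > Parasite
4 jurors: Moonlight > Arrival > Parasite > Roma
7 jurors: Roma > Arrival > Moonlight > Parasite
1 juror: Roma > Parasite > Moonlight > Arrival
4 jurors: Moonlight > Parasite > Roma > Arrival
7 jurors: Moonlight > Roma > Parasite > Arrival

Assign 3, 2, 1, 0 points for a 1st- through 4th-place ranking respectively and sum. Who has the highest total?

Moonlight

Parasite: 10·0 + 4·1 + 7·0 + 1·2 + 4·2 + 7·1 = 21
Roma: 10·3 + 4·0 + 7·3 + 1·3 + 4·1 + 7·2 = 72
Moonlight: 10·2 + 4·3 + 7·1 + 1·1 + 4·3 + 7·3 = 73
Arrival: 10·1 + 4·2 + 7·2 + 1·0 + 4·0 + 7·0 = 32
Moonlight has the highest Borda score (73).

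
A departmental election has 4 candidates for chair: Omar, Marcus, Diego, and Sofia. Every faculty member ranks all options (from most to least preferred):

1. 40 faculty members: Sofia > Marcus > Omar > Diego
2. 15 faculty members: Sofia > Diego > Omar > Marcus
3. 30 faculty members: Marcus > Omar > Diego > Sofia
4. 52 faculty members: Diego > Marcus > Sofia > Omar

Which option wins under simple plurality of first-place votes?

First-place votes: Omar 0, Marcus 30, Diego 52, Sofia 55.
Sofia has the most first-place votes.

Sofia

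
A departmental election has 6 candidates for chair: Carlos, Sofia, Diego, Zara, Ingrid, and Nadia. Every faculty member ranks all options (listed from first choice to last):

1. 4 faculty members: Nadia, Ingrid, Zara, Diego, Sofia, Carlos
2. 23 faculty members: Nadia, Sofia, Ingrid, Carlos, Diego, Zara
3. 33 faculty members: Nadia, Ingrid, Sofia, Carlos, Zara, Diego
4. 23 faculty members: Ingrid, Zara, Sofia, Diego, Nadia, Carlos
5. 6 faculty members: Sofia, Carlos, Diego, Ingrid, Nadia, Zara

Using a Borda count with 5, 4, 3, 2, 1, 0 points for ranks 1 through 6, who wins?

Carlos: 4·0 + 23·2 + 33·2 + 23·0 + 6·4 = 136
Sofia: 4·1 + 23·4 + 33·3 + 23·3 + 6·5 = 294
Diego: 4·2 + 23·1 + 33·0 + 23·2 + 6·3 = 95
Zara: 4·3 + 23·0 + 33·1 + 23·4 + 6·0 = 137
Ingrid: 4·4 + 23·3 + 33·4 + 23·5 + 6·2 = 344
Nadia: 4·5 + 23·5 + 33·5 + 23·1 + 6·1 = 329
Ingrid has the highest Borda score (344).

Ingrid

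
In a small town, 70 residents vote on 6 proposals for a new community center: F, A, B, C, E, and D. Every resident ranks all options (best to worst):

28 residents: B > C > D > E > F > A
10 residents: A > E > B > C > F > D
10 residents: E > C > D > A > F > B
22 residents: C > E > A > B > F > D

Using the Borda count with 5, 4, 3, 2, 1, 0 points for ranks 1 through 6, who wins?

F: 28·1 + 10·1 + 10·1 + 22·1 = 70
A: 28·0 + 10·5 + 10·2 + 22·3 = 136
B: 28·5 + 10·3 + 10·0 + 22·2 = 214
C: 28·4 + 10·2 + 10·4 + 22·5 = 282
E: 28·2 + 10·4 + 10·5 + 22·4 = 234
D: 28·3 + 10·0 + 10·3 + 22·0 = 114
C has the highest Borda score (282).

C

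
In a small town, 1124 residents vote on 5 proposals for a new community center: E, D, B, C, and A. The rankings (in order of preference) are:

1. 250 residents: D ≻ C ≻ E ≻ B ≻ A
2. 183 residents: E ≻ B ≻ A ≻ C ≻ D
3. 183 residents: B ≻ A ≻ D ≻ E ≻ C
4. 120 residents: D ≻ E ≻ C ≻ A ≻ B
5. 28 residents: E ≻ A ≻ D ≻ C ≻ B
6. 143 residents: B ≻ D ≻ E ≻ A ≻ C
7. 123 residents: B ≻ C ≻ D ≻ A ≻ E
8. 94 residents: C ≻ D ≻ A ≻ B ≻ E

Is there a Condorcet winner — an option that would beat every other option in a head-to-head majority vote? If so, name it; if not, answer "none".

none

Checking pairwise contests:
D beats E 913–211.
B beats D 632–492.
E beats B 581–543.
E beats C 657–467.
E beats A 724–400.
Every option loses at least one head-to-head, so there is no Condorcet winner.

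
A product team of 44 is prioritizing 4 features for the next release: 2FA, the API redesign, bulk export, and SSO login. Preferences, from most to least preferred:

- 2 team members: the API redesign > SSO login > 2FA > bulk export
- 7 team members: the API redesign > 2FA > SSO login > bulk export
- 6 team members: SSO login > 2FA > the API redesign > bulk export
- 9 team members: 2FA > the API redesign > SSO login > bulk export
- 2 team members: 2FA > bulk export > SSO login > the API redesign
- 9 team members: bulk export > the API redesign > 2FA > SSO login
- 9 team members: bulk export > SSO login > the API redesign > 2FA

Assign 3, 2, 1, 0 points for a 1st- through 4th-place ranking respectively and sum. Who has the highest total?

2FA: 2·1 + 7·2 + 6·2 + 9·3 + 2·3 + 9·1 + 9·0 = 70
the API redesign: 2·3 + 7·3 + 6·1 + 9·2 + 2·0 + 9·2 + 9·1 = 78
bulk export: 2·0 + 7·0 + 6·0 + 9·0 + 2·2 + 9·3 + 9·3 = 58
SSO login: 2·2 + 7·1 + 6·3 + 9·1 + 2·1 + 9·0 + 9·2 = 58
the API redesign has the highest Borda score (78).

the API redesign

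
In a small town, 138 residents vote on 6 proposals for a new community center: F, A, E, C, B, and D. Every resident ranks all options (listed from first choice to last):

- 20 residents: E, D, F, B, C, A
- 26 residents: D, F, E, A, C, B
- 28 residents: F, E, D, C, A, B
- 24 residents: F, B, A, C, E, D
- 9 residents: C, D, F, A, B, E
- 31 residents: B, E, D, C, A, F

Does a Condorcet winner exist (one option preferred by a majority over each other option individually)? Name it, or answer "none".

none

Checking pairwise contests:
D beats F 86–52.
F beats A 107–31.
F beats E 87–51.
F beats C 98–40.
F beats B 107–31.
E beats D 103–35.
Every option loses at least one head-to-head, so there is no Condorcet winner.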